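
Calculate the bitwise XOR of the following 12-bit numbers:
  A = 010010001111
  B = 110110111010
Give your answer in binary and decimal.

Apply ^ to each column (1 where bits differ):
  010010001111
^ 110110111010
--------------
  100100110101

Answer: 100100110101 (2357)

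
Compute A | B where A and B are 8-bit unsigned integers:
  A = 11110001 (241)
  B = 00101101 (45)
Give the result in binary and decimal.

Apply | to each column (1 where either bit is 1):
  11110001
| 00101101
----------
  11111101

Answer: 11111101 (253)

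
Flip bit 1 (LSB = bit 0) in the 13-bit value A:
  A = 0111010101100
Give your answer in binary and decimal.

Mask = 1 << 1 = 0000000000010
Bit 1 of A is 0; XOR with the mask flips it to 1.
  0111010101100
^ 0000000000010
---------------
  0111010101110

Answer: 0111010101110 (3758)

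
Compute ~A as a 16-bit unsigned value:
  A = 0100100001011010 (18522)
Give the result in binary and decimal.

Flip each bit (0->1, 1->0):
  0100100001011010
  1011011110100101

Answer: 1011011110100101 (47013)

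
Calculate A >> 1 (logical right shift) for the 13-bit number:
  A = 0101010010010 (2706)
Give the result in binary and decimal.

Logical shift right by 1: drop the bottom 1 bit(s), prepend 1 zero(s) on the left.
  0101010010010  ->  keep [010101001001], discard [0], prepend 0
= 0010101001001

Answer: 0010101001001 (1353)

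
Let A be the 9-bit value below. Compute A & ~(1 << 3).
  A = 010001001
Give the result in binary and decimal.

Mask = ~(1 << 3) = 111110111
Bit 3 of A is 1, so AND-ing with the mask clears it to 0.
  010001001
& 111110111
-----------
  010000001

Answer: 010000001 (129)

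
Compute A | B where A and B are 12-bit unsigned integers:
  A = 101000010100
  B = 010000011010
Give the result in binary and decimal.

Apply | to each column (1 where either bit is 1):
  101000010100
| 010000011010
--------------
  111000011110

Answer: 111000011110 (3614)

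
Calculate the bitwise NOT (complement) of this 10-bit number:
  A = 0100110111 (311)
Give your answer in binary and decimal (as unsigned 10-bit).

Flip each bit (0->1, 1->0):
  0100110111
  1011001000

Answer: 1011001000 (712)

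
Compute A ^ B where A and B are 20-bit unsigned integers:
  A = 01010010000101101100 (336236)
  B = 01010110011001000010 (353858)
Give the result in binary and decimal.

Apply ^ to each column (1 where bits differ):
  01010010000101101100
^ 01010110011001000010
----------------------
  00000100011100101110

Answer: 00000100011100101110 (18222)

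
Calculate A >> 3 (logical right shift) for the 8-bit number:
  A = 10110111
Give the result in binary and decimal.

Logical shift right by 3: drop the bottom 3 bit(s), prepend 3 zero(s) on the left.
  10110111  ->  keep [10110], discard [111], prepend 000
= 00010110

Answer: 00010110 (22)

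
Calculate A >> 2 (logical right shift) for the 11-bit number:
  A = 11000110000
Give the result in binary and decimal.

Logical shift right by 2: drop the bottom 2 bit(s), prepend 2 zero(s) on the left.
  11000110000  ->  keep [110001100], discard [00], prepend 00
= 00110001100

Answer: 00110001100 (396)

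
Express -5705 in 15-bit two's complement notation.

1. Binary of +5705:  001011001001001
2. Invert bits:     110100110110110
3. Add 1:           110100110110111

Answer: 110100110110111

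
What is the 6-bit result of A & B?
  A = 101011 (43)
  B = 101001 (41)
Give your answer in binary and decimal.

Apply & to each column (1 only where both bits are 1):
  101011
& 101001
--------
  101001

Answer: 101001 (41)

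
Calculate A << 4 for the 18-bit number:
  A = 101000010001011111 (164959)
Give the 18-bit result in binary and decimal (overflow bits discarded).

Shift left by 4: drop the top 4 bit(s), append 4 zero(s) on the right.
  101000010001011111  ->  discard [1010], keep [00010001011111], append 0000
= 000100010111110000

Answer: 000100010111110000 (17904)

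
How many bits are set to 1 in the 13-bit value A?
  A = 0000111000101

0000111000101
1-bits at positions (from bit 0 = LSB): 0, 2, 6, 7, 8
Count = 5

Answer: 5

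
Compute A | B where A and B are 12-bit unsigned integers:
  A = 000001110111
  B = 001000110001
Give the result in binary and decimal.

Apply | to each column (1 where either bit is 1):
  000001110111
| 001000110001
--------------
  001001110111

Answer: 001001110111 (631)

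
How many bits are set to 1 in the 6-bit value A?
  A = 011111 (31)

011111
1-bits at positions (from bit 0 = LSB): 0, 1, 2, 3, 4
Count = 5

Answer: 5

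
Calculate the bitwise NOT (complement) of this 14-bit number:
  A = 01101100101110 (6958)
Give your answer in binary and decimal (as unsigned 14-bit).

Flip each bit (0->1, 1->0):
  01101100101110
  10010011010001

Answer: 10010011010001 (9425)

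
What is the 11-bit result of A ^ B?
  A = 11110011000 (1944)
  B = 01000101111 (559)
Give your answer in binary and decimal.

Apply ^ to each column (1 where bits differ):
  11110011000
^ 01000101111
-------------
  10110110111

Answer: 10110110111 (1463)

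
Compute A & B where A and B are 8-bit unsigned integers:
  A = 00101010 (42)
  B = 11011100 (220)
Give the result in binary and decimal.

Apply & to each column (1 only where both bits are 1):
  00101010
& 11011100
----------
  00001000

Answer: 00001000 (8)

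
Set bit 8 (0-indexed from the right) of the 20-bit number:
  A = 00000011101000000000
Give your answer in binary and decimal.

Mask = 1 << 8 = 00000000000100000000
Bit 8 of A is 0, so OR-ing with the mask flips it to 1.
  00000011101000000000
| 00000000000100000000
----------------------
  00000011101100000000

Answer: 00000011101100000000 (15104)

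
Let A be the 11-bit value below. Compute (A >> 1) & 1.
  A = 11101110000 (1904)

Bit 1 is the 2nd from the right.
  11101110000
           ^
That bit is 0.

Answer: 0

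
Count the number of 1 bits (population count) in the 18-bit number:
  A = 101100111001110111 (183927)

101100111001110111
1-bits at positions (from bit 0 = LSB): 0, 1, 2, 4, 5, 6, 9, 10, 11, 14, 15, 17
Count = 12

Answer: 12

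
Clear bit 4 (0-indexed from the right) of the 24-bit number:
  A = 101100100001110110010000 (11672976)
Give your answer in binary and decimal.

Mask = ~(1 << 4) = 111111111111111111101111
Bit 4 of A is 1, so AND-ing with the mask clears it to 0.
  101100100001110110010000
& 111111111111111111101111
--------------------------
  101100100001110110000000

Answer: 101100100001110110000000 (11672960)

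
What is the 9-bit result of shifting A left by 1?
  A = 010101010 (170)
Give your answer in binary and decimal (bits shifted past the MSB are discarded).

Shift left by 1: drop the top 1 bit(s), append 1 zero(s) on the right.
  010101010  ->  discard [0], keep [10101010], append 0
= 101010100

Answer: 101010100 (340)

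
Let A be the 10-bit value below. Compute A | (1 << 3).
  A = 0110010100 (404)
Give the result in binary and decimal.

Mask = 1 << 3 = 0000001000
Bit 3 of A is 0, so OR-ing with the mask flips it to 1.
  0110010100
| 0000001000
------------
  0110011100

Answer: 0110011100 (412)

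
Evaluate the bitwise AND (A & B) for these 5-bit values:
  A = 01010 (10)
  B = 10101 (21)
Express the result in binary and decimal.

Apply & to each column (1 only where both bits are 1):
  01010
& 10101
-------
  00000

Answer: 00000 (0)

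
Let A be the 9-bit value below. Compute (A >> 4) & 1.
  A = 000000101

Bit 4 is the 5th from the right.
  000000101
      ^
That bit is 0.

Answer: 0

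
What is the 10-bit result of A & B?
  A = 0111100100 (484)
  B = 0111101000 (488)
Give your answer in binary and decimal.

Apply & to each column (1 only where both bits are 1):
  0111100100
& 0111101000
------------
  0111100000

Answer: 0111100000 (480)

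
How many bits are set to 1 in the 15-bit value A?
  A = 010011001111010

010011001111010
1-bits at positions (from bit 0 = LSB): 1, 3, 4, 5, 6, 9, 10, 13
Count = 8

Answer: 8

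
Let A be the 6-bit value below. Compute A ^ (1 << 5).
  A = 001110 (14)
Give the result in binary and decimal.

Mask = 1 << 5 = 100000
Bit 5 of A is 0; XOR with the mask flips it to 1.
  001110
^ 100000
--------
  101110

Answer: 101110 (46)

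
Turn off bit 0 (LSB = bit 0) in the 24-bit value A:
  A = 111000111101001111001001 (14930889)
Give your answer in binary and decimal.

Mask = ~(1 << 0) = 111111111111111111111110
Bit 0 of A is 1, so AND-ing with the mask clears it to 0.
  111000111101001111001001
& 111111111111111111111110
--------------------------
  111000111101001111001000

Answer: 111000111101001111001000 (14930888)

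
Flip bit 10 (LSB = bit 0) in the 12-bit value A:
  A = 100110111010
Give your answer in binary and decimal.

Mask = 1 << 10 = 010000000000
Bit 10 of A is 0; XOR with the mask flips it to 1.
  100110111010
^ 010000000000
--------------
  110110111010

Answer: 110110111010 (3514)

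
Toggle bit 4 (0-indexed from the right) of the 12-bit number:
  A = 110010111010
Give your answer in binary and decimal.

Mask = 1 << 4 = 000000010000
Bit 4 of A is 1; XOR with the mask flips it to 0.
  110010111010
^ 000000010000
--------------
  110010101010

Answer: 110010101010 (3242)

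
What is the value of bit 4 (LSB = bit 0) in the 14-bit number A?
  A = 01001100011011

Bit 4 is the 5th from the right.
  01001100011011
           ^
That bit is 1.

Answer: 1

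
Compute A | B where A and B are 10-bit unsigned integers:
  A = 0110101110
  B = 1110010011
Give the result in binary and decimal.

Apply | to each column (1 where either bit is 1):
  0110101110
| 1110010011
------------
  1110111111

Answer: 1110111111 (959)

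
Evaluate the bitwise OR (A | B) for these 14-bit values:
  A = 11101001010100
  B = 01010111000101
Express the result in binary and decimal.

Apply | to each column (1 where either bit is 1):
  11101001010100
| 01010111000101
----------------
  11111111010101

Answer: 11111111010101 (16341)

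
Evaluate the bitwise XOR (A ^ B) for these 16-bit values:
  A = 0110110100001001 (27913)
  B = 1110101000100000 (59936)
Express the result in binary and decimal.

Apply ^ to each column (1 where bits differ):
  0110110100001001
^ 1110101000100000
------------------
  1000011100101001

Answer: 1000011100101001 (34601)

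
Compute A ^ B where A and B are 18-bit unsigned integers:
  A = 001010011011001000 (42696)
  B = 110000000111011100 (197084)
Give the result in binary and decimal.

Apply ^ to each column (1 where bits differ):
  001010011011001000
^ 110000000111011100
--------------------
  111010011100010100

Answer: 111010011100010100 (239380)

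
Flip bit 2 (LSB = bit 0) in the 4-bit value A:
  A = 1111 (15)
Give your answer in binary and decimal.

Mask = 1 << 2 = 0100
Bit 2 of A is 1; XOR with the mask flips it to 0.
  1111
^ 0100
------
  1011

Answer: 1011 (11)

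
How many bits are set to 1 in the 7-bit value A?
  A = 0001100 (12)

0001100
1-bits at positions (from bit 0 = LSB): 2, 3
Count = 2

Answer: 2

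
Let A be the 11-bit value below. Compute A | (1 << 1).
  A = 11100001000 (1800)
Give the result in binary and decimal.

Mask = 1 << 1 = 00000000010
Bit 1 of A is 0, so OR-ing with the mask flips it to 1.
  11100001000
| 00000000010
-------------
  11100001010

Answer: 11100001010 (1802)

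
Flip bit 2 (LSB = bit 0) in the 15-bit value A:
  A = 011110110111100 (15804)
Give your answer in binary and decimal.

Mask = 1 << 2 = 000000000000100
Bit 2 of A is 1; XOR with the mask flips it to 0.
  011110110111100
^ 000000000000100
-----------------
  011110110111000

Answer: 011110110111000 (15800)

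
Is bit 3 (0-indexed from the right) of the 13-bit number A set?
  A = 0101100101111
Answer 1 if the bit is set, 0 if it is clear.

Bit 3 is the 4th from the right.
  0101100101111
           ^
That bit is 1.

Answer: 1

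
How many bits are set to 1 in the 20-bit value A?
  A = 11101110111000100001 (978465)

11101110111000100001
1-bits at positions (from bit 0 = LSB): 0, 5, 9, 10, 11, 13, 14, 15, 17, 18, 19
Count = 11

Answer: 11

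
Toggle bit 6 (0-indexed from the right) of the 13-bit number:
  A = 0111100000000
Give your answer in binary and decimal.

Mask = 1 << 6 = 0000001000000
Bit 6 of A is 0; XOR with the mask flips it to 1.
  0111100000000
^ 0000001000000
---------------
  0111101000000

Answer: 0111101000000 (3904)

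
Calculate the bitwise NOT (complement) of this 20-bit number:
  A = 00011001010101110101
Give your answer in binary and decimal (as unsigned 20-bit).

Flip each bit (0->1, 1->0):
  00011001010101110101
  11100110101010001010

Answer: 11100110101010001010 (944778)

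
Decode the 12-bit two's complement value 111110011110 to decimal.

MSB is 1, so the value is negative. Find the magnitude:
1. Invert bits:  000001100001
2. Add 1:        000001100010  = 98
3. Apply sign:   -98

Answer: -98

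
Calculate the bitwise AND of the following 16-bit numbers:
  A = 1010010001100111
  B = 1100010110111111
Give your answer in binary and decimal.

Apply & to each column (1 only where both bits are 1):
  1010010001100111
& 1100010110111111
------------------
  1000010000100111

Answer: 1000010000100111 (33831)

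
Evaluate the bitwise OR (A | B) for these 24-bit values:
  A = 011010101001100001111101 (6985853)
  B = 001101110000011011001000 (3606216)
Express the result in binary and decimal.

Apply | to each column (1 where either bit is 1):
  011010101001100001111101
| 001101110000011011001000
--------------------------
  011111111001111011111101

Answer: 011111111001111011111101 (8363773)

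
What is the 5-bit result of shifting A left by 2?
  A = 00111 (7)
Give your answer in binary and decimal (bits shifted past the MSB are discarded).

Shift left by 2: drop the top 2 bit(s), append 2 zero(s) on the right.
  00111  ->  discard [00], keep [111], append 00
= 11100

Answer: 11100 (28)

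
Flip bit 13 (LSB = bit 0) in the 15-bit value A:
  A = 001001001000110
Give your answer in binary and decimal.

Mask = 1 << 13 = 010000000000000
Bit 13 of A is 0; XOR with the mask flips it to 1.
  001001001000110
^ 010000000000000
-----------------
  011001001000110

Answer: 011001001000110 (12870)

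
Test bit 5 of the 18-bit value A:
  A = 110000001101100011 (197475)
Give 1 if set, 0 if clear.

Bit 5 is the 6th from the right.
  110000001101100011
              ^
That bit is 1.

Answer: 1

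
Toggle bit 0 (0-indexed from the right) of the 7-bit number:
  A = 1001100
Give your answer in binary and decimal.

Mask = 1 << 0 = 0000001
Bit 0 of A is 0; XOR with the mask flips it to 1.
  1001100
^ 0000001
---------
  1001101

Answer: 1001101 (77)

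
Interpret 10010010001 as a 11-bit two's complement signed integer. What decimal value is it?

MSB is 1, so the value is negative. Find the magnitude:
1. Invert bits:  01101101110
2. Add 1:        01101101111  = 879
3. Apply sign:   -879

Answer: -879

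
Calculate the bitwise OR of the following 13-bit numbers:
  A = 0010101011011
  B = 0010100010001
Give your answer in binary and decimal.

Apply | to each column (1 where either bit is 1):
  0010101011011
| 0010100010001
---------------
  0010101011011

Answer: 0010101011011 (1371)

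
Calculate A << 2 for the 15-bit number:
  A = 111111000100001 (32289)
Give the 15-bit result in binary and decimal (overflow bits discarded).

Shift left by 2: drop the top 2 bit(s), append 2 zero(s) on the right.
  111111000100001  ->  discard [11], keep [1111000100001], append 00
= 111100010000100

Answer: 111100010000100 (30852)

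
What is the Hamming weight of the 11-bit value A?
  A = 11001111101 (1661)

11001111101
1-bits at positions (from bit 0 = LSB): 0, 2, 3, 4, 5, 6, 9, 10
Count = 8

Answer: 8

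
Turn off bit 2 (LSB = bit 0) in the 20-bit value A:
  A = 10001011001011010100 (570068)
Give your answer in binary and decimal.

Mask = ~(1 << 2) = 11111111111111111011
Bit 2 of A is 1, so AND-ing with the mask clears it to 0.
  10001011001011010100
& 11111111111111111011
----------------------
  10001011001011010000

Answer: 10001011001011010000 (570064)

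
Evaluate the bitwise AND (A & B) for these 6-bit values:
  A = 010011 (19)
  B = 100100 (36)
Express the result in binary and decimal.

Apply & to each column (1 only where both bits are 1):
  010011
& 100100
--------
  000000

Answer: 000000 (0)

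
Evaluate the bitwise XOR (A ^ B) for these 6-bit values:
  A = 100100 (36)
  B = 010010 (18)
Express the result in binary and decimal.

Apply ^ to each column (1 where bits differ):
  100100
^ 010010
--------
  110110

Answer: 110110 (54)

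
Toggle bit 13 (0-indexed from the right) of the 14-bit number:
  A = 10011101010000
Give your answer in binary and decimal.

Mask = 1 << 13 = 10000000000000
Bit 13 of A is 1; XOR with the mask flips it to 0.
  10011101010000
^ 10000000000000
----------------
  00011101010000

Answer: 00011101010000 (1872)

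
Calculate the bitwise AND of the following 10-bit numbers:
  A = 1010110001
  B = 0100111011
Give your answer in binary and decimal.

Apply & to each column (1 only where both bits are 1):
  1010110001
& 0100111011
------------
  0000110001

Answer: 0000110001 (49)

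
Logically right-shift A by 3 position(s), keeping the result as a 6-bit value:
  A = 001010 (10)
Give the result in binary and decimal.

Logical shift right by 3: drop the bottom 3 bit(s), prepend 3 zero(s) on the left.
  001010  ->  keep [001], discard [010], prepend 000
= 000001

Answer: 000001 (1)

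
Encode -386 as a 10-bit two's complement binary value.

1. Binary of +386:  0110000010
2. Invert bits:     1001111101
3. Add 1:           1001111110

Answer: 1001111110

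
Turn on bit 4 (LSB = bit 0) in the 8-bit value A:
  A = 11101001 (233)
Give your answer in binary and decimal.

Mask = 1 << 4 = 00010000
Bit 4 of A is 0, so OR-ing with the mask flips it to 1.
  11101001
| 00010000
----------
  11111001

Answer: 11111001 (249)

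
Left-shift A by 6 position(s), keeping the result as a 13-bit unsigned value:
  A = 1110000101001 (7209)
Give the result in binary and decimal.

Shift left by 6: drop the top 6 bit(s), append 6 zero(s) on the right.
  1110000101001  ->  discard [111000], keep [0101001], append 000000
= 0101001000000

Answer: 0101001000000 (2624)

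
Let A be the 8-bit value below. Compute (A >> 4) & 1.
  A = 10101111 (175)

Bit 4 is the 5th from the right.
  10101111
     ^
That bit is 0.

Answer: 0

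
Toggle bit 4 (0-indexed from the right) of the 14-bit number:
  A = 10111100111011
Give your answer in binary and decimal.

Mask = 1 << 4 = 00000000010000
Bit 4 of A is 1; XOR with the mask flips it to 0.
  10111100111011
^ 00000000010000
----------------
  10111100101011

Answer: 10111100101011 (12075)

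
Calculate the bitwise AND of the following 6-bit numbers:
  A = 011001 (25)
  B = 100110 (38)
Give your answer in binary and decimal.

Apply & to each column (1 only where both bits are 1):
  011001
& 100110
--------
  000000

Answer: 000000 (0)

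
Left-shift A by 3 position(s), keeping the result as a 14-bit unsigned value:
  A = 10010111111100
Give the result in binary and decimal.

Shift left by 3: drop the top 3 bit(s), append 3 zero(s) on the right.
  10010111111100  ->  discard [100], keep [10111111100], append 000
= 10111111100000

Answer: 10111111100000 (12256)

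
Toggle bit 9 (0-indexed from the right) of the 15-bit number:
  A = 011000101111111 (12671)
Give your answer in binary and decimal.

Mask = 1 << 9 = 000001000000000
Bit 9 of A is 0; XOR with the mask flips it to 1.
  011000101111111
^ 000001000000000
-----------------
  011001101111111

Answer: 011001101111111 (13183)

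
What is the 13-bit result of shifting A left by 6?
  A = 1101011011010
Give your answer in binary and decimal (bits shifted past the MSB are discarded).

Shift left by 6: drop the top 6 bit(s), append 6 zero(s) on the right.
  1101011011010  ->  discard [110101], keep [1011010], append 000000
= 1011010000000

Answer: 1011010000000 (5760)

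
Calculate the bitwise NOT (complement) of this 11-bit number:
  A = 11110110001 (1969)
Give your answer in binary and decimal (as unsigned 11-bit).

Flip each bit (0->1, 1->0):
  11110110001
  00001001110

Answer: 00001001110 (78)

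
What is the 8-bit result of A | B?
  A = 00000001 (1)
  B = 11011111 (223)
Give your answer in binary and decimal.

Apply | to each column (1 where either bit is 1):
  00000001
| 11011111
----------
  11011111

Answer: 11011111 (223)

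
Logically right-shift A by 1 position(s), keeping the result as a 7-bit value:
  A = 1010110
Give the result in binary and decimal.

Logical shift right by 1: drop the bottom 1 bit(s), prepend 1 zero(s) on the left.
  1010110  ->  keep [101011], discard [0], prepend 0
= 0101011

Answer: 0101011 (43)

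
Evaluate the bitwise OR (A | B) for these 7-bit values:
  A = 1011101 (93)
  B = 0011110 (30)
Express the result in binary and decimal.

Apply | to each column (1 where either bit is 1):
  1011101
| 0011110
---------
  1011111

Answer: 1011111 (95)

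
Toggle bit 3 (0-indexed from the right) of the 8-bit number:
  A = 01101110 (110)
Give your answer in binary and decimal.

Mask = 1 << 3 = 00001000
Bit 3 of A is 1; XOR with the mask flips it to 0.
  01101110
^ 00001000
----------
  01100110

Answer: 01100110 (102)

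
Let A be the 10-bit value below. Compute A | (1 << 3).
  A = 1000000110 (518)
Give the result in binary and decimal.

Mask = 1 << 3 = 0000001000
Bit 3 of A is 0, so OR-ing with the mask flips it to 1.
  1000000110
| 0000001000
------------
  1000001110

Answer: 1000001110 (526)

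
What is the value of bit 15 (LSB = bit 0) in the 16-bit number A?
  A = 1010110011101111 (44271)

Bit 15 is the 16th from the right.
  1010110011101111
  ^
That bit is 1.

Answer: 1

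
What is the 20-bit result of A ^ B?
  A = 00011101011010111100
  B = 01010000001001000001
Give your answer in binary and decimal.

Apply ^ to each column (1 where bits differ):
  00011101011010111100
^ 01010000001001000001
----------------------
  01001101010011111101

Answer: 01001101010011111101 (316669)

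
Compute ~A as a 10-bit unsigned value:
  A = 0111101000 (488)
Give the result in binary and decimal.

Flip each bit (0->1, 1->0):
  0111101000
  1000010111

Answer: 1000010111 (535)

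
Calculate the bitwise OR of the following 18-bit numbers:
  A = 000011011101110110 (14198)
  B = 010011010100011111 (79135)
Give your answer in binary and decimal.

Apply | to each column (1 where either bit is 1):
  000011011101110110
| 010011010100011111
--------------------
  010011011101111111

Answer: 010011011101111111 (79743)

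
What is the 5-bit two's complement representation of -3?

1. Binary of +3:  00011
2. Invert bits:     11100
3. Add 1:           11101

Answer: 11101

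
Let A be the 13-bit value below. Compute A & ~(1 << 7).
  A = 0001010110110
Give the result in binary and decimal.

Mask = ~(1 << 7) = 1111101111111
Bit 7 of A is 1, so AND-ing with the mask clears it to 0.
  0001010110110
& 1111101111111
---------------
  0001000110110

Answer: 0001000110110 (566)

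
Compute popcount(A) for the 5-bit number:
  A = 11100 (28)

11100
1-bits at positions (from bit 0 = LSB): 2, 3, 4
Count = 3

Answer: 3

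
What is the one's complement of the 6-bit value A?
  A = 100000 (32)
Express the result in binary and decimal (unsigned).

Flip each bit (0->1, 1->0):
  100000
  011111

Answer: 011111 (31)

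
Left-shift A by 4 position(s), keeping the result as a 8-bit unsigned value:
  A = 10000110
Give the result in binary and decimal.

Shift left by 4: drop the top 4 bit(s), append 4 zero(s) on the right.
  10000110  ->  discard [1000], keep [0110], append 0000
= 01100000

Answer: 01100000 (96)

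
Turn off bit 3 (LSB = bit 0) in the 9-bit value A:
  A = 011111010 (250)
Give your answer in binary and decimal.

Mask = ~(1 << 3) = 111110111
Bit 3 of A is 1, so AND-ing with the mask clears it to 0.
  011111010
& 111110111
-----------
  011110010

Answer: 011110010 (242)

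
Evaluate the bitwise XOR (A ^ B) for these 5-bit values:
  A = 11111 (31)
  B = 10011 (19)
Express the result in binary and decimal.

Apply ^ to each column (1 where bits differ):
  11111
^ 10011
-------
  01100

Answer: 01100 (12)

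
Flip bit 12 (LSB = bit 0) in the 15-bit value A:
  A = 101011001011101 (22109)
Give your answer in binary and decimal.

Mask = 1 << 12 = 001000000000000
Bit 12 of A is 1; XOR with the mask flips it to 0.
  101011001011101
^ 001000000000000
-----------------
  100011001011101

Answer: 100011001011101 (18013)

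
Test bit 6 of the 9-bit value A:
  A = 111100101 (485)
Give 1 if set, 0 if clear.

Bit 6 is the 7th from the right.
  111100101
    ^
That bit is 1.

Answer: 1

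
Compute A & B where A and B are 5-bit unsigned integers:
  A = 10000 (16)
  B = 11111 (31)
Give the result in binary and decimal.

Apply & to each column (1 only where both bits are 1):
  10000
& 11111
-------
  10000

Answer: 10000 (16)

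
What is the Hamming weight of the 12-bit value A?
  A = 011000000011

011000000011
1-bits at positions (from bit 0 = LSB): 0, 1, 9, 10
Count = 4

Answer: 4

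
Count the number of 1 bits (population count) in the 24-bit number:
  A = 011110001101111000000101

011110001101111000000101
1-bits at positions (from bit 0 = LSB): 0, 2, 9, 10, 11, 12, 14, 15, 19, 20, 21, 22
Count = 12

Answer: 12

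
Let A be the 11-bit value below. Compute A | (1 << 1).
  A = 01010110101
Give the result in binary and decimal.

Mask = 1 << 1 = 00000000010
Bit 1 of A is 0, so OR-ing with the mask flips it to 1.
  01010110101
| 00000000010
-------------
  01010110111

Answer: 01010110111 (695)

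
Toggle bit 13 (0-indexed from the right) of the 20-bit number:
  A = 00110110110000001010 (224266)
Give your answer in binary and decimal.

Mask = 1 << 13 = 00000010000000000000
Bit 13 of A is 1; XOR with the mask flips it to 0.
  00110110110000001010
^ 00000010000000000000
----------------------
  00110100110000001010

Answer: 00110100110000001010 (216074)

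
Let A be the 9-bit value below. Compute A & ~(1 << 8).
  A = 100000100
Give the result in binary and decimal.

Mask = ~(1 << 8) = 011111111
Bit 8 of A is 1, so AND-ing with the mask clears it to 0.
  100000100
& 011111111
-----------
  000000100

Answer: 000000100 (4)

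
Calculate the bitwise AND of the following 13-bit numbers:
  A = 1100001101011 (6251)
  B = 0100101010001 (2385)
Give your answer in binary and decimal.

Apply & to each column (1 only where both bits are 1):
  1100001101011
& 0100101010001
---------------
  0100001000001

Answer: 0100001000001 (2113)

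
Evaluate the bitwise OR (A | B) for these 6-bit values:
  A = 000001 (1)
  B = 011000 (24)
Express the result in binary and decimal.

Apply | to each column (1 where either bit is 1):
  000001
| 011000
--------
  011001

Answer: 011001 (25)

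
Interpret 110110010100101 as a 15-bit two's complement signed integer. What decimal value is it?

MSB is 1, so the value is negative. Find the magnitude:
1. Invert bits:  001001101011010
2. Add 1:        001001101011011  = 4955
3. Apply sign:   -4955

Answer: -4955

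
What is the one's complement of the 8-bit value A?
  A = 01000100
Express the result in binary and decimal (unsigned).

Flip each bit (0->1, 1->0):
  01000100
  10111011

Answer: 10111011 (187)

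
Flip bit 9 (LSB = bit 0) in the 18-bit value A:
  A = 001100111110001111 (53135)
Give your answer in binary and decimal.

Mask = 1 << 9 = 000000001000000000
Bit 9 of A is 1; XOR with the mask flips it to 0.
  001100111110001111
^ 000000001000000000
--------------------
  001100110110001111

Answer: 001100110110001111 (52623)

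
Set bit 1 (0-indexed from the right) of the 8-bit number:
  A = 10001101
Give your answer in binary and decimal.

Mask = 1 << 1 = 00000010
Bit 1 of A is 0, so OR-ing with the mask flips it to 1.
  10001101
| 00000010
----------
  10001111

Answer: 10001111 (143)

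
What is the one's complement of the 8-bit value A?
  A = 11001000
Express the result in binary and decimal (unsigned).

Flip each bit (0->1, 1->0):
  11001000
  00110111

Answer: 00110111 (55)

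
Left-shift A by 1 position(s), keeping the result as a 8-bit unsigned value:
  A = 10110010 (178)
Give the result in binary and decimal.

Shift left by 1: drop the top 1 bit(s), append 1 zero(s) on the right.
  10110010  ->  discard [1], keep [0110010], append 0
= 01100100

Answer: 01100100 (100)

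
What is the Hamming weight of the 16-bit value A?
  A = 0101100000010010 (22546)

0101100000010010
1-bits at positions (from bit 0 = LSB): 1, 4, 11, 12, 14
Count = 5

Answer: 5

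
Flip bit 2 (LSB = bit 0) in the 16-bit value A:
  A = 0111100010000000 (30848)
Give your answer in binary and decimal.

Mask = 1 << 2 = 0000000000000100
Bit 2 of A is 0; XOR with the mask flips it to 1.
  0111100010000000
^ 0000000000000100
------------------
  0111100010000100

Answer: 0111100010000100 (30852)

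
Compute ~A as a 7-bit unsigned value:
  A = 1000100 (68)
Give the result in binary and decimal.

Flip each bit (0->1, 1->0):
  1000100
  0111011

Answer: 0111011 (59)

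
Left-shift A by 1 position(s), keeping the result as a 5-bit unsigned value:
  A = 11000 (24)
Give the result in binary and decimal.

Shift left by 1: drop the top 1 bit(s), append 1 zero(s) on the right.
  11000  ->  discard [1], keep [1000], append 0
= 10000

Answer: 10000 (16)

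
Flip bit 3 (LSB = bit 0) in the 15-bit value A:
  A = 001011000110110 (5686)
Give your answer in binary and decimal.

Mask = 1 << 3 = 000000000001000
Bit 3 of A is 0; XOR with the mask flips it to 1.
  001011000110110
^ 000000000001000
-----------------
  001011000111110

Answer: 001011000111110 (5694)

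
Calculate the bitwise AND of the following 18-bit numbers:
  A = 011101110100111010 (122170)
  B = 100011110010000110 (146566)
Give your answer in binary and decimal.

Apply & to each column (1 only where both bits are 1):
  011101110100111010
& 100011110010000110
--------------------
  000001110000000010

Answer: 000001110000000010 (7170)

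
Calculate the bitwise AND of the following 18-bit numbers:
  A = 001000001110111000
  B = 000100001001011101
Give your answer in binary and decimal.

Apply & to each column (1 only where both bits are 1):
  001000001110111000
& 000100001001011101
--------------------
  000000001000011000

Answer: 000000001000011000 (536)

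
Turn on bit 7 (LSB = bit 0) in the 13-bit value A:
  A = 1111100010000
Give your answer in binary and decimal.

Mask = 1 << 7 = 0000010000000
Bit 7 of A is 0, so OR-ing with the mask flips it to 1.
  1111100010000
| 0000010000000
---------------
  1111110010000

Answer: 1111110010000 (8080)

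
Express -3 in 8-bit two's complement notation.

1. Binary of +3:  00000011
2. Invert bits:     11111100
3. Add 1:           11111101

Answer: 11111101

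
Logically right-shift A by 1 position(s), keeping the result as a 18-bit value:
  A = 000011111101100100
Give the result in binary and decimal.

Logical shift right by 1: drop the bottom 1 bit(s), prepend 1 zero(s) on the left.
  000011111101100100  ->  keep [00001111110110010], discard [0], prepend 0
= 000001111110110010

Answer: 000001111110110010 (8114)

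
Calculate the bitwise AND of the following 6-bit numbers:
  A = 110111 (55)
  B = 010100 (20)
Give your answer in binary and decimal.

Apply & to each column (1 only where both bits are 1):
  110111
& 010100
--------
  010100

Answer: 010100 (20)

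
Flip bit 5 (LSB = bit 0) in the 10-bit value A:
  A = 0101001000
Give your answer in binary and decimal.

Mask = 1 << 5 = 0000100000
Bit 5 of A is 0; XOR with the mask flips it to 1.
  0101001000
^ 0000100000
------------
  0101101000

Answer: 0101101000 (360)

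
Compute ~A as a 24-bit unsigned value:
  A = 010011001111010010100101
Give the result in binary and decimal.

Flip each bit (0->1, 1->0):
  010011001111010010100101
  101100110000101101011010

Answer: 101100110000101101011010 (11733850)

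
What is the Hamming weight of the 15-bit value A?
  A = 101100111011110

101100111011110
1-bits at positions (from bit 0 = LSB): 1, 2, 3, 4, 6, 7, 8, 11, 12, 14
Count = 10

Answer: 10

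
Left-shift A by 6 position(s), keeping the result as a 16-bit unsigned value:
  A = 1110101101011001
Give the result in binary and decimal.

Shift left by 6: drop the top 6 bit(s), append 6 zero(s) on the right.
  1110101101011001  ->  discard [111010], keep [1101011001], append 000000
= 1101011001000000

Answer: 1101011001000000 (54848)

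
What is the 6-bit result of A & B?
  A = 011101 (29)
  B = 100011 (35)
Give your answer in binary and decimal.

Apply & to each column (1 only where both bits are 1):
  011101
& 100011
--------
  000001

Answer: 000001 (1)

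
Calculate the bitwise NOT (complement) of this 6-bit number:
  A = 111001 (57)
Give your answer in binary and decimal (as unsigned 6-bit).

Flip each bit (0->1, 1->0):
  111001
  000110

Answer: 000110 (6)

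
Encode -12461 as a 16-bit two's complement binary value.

1. Binary of +12461:  0011000010101101
2. Invert bits:     1100111101010010
3. Add 1:           1100111101010011

Answer: 1100111101010011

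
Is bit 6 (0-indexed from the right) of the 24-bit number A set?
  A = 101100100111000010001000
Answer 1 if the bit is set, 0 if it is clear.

Bit 6 is the 7th from the right.
  101100100111000010001000
                   ^
That bit is 0.

Answer: 0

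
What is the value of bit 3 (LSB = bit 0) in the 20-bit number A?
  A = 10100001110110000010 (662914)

Bit 3 is the 4th from the right.
  10100001110110000010
                  ^
That bit is 0.

Answer: 0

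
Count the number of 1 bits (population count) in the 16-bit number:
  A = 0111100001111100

0111100001111100
1-bits at positions (from bit 0 = LSB): 2, 3, 4, 5, 6, 11, 12, 13, 14
Count = 9

Answer: 9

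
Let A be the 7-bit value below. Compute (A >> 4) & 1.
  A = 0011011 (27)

Bit 4 is the 5th from the right.
  0011011
    ^
That bit is 1.

Answer: 1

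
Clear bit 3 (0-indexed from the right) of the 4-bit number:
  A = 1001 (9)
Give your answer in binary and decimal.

Mask = ~(1 << 3) = 0111
Bit 3 of A is 1, so AND-ing with the mask clears it to 0.
  1001
& 0111
------
  0001

Answer: 0001 (1)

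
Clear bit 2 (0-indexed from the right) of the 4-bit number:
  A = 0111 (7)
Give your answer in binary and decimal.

Mask = ~(1 << 2) = 1011
Bit 2 of A is 1, so AND-ing with the mask clears it to 0.
  0111
& 1011
------
  0011

Answer: 0011 (3)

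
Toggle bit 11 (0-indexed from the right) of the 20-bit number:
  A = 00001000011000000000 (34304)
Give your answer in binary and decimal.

Mask = 1 << 11 = 00000000100000000000
Bit 11 of A is 0; XOR with the mask flips it to 1.
  00001000011000000000
^ 00000000100000000000
----------------------
  00001000111000000000

Answer: 00001000111000000000 (36352)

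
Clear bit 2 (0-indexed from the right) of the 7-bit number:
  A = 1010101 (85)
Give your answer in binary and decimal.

Mask = ~(1 << 2) = 1111011
Bit 2 of A is 1, so AND-ing with the mask clears it to 0.
  1010101
& 1111011
---------
  1010001

Answer: 1010001 (81)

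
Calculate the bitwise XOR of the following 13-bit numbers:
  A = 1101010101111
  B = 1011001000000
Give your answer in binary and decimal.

Apply ^ to each column (1 where bits differ):
  1101010101111
^ 1011001000000
---------------
  0110011101111

Answer: 0110011101111 (3311)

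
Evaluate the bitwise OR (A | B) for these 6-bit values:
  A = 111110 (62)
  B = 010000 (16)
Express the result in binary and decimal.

Apply | to each column (1 where either bit is 1):
  111110
| 010000
--------
  111110

Answer: 111110 (62)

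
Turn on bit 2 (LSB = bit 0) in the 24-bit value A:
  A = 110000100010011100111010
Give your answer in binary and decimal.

Mask = 1 << 2 = 000000000000000000000100
Bit 2 of A is 0, so OR-ing with the mask flips it to 1.
  110000100010011100111010
| 000000000000000000000100
--------------------------
  110000100010011100111110

Answer: 110000100010011100111110 (12724030)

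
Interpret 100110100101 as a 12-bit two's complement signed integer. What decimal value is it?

MSB is 1, so the value is negative. Find the magnitude:
1. Invert bits:  011001011010
2. Add 1:        011001011011  = 1627
3. Apply sign:   -1627

Answer: -1627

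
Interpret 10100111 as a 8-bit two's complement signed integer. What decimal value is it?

MSB is 1, so the value is negative. Find the magnitude:
1. Invert bits:  01011000
2. Add 1:        01011001  = 89
3. Apply sign:   -89

Answer: -89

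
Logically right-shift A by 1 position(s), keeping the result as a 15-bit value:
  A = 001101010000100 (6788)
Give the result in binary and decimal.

Logical shift right by 1: drop the bottom 1 bit(s), prepend 1 zero(s) on the left.
  001101010000100  ->  keep [00110101000010], discard [0], prepend 0
= 000110101000010

Answer: 000110101000010 (3394)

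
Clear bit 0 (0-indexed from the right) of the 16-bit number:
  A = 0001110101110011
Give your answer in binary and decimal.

Mask = ~(1 << 0) = 1111111111111110
Bit 0 of A is 1, so AND-ing with the mask clears it to 0.
  0001110101110011
& 1111111111111110
------------------
  0001110101110010

Answer: 0001110101110010 (7538)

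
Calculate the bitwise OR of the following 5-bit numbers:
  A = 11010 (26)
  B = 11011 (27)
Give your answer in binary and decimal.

Apply | to each column (1 where either bit is 1):
  11010
| 11011
-------
  11011

Answer: 11011 (27)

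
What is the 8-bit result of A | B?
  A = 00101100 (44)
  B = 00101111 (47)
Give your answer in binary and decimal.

Apply | to each column (1 where either bit is 1):
  00101100
| 00101111
----------
  00101111

Answer: 00101111 (47)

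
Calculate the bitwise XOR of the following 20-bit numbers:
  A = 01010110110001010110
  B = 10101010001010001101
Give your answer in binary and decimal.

Apply ^ to each column (1 where bits differ):
  01010110110001010110
^ 10101010001010001101
----------------------
  11111100111011011011

Answer: 11111100111011011011 (1035995)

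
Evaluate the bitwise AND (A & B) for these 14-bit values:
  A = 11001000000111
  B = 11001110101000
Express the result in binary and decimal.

Apply & to each column (1 only where both bits are 1):
  11001000000111
& 11001110101000
----------------
  11001000000000

Answer: 11001000000000 (12800)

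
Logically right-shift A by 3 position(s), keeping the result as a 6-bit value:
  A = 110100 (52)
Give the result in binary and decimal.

Logical shift right by 3: drop the bottom 3 bit(s), prepend 3 zero(s) on the left.
  110100  ->  keep [110], discard [100], prepend 000
= 000110

Answer: 000110 (6)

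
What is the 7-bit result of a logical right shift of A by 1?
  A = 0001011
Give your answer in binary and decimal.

Logical shift right by 1: drop the bottom 1 bit(s), prepend 1 zero(s) on the left.
  0001011  ->  keep [000101], discard [1], prepend 0
= 0000101

Answer: 0000101 (5)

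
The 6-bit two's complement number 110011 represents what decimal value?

MSB is 1, so the value is negative. Find the magnitude:
1. Invert bits:  001100
2. Add 1:        001101  = 13
3. Apply sign:   -13

Answer: -13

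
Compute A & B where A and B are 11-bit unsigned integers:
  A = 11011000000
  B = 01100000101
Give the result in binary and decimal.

Apply & to each column (1 only where both bits are 1):
  11011000000
& 01100000101
-------------
  01000000000

Answer: 01000000000 (512)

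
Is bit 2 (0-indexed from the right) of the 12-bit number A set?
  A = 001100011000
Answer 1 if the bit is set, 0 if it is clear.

Bit 2 is the 3rd from the right.
  001100011000
           ^
That bit is 0.

Answer: 0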